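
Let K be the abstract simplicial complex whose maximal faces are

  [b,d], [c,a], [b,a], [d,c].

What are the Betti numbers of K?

Order the vertices as a < b < c < d. Listing each simplex with vertices in this order, K has dimension 1 with simplices:

  0-simplices (4): a, b, c, d
  1-simplices (4): ab, ac, bd, cd

so the chain groups are C_0 ≅ Z^4, C_1 ≅ Z^4.

∂_1: C_1 → C_0 maps an edge to its endpoints' difference, ∂[p,q] = q − p. For instance
  ∂ac = c − a.
The resulting 4×4 matrix has rank 3, and its Smith normal form has invariant factors (1,1,1).

Reading off H_k = ker ∂_k / im ∂_{k+1}:

  H_0: rank C_0 − rank ∂_1 = 4 − 3 = 1, and the invariant factors of ∂_1 are all 1, so H_0 = Z.
  H_1: rank ker ∂_1 − rank ∂_2 = (4 − 3) − 0 = 1, and there is no ∂_2, so H_1 = Z.

As a check, the Euler characteristic is 4 − 4 = 0, which agrees with 1 − 1 = 0.
(K is a triangulation of the circle S^1.)

Hence the Betti numbers are b_0 = 1, b_1 = 1.

b_0 = 1, b_1 = 1.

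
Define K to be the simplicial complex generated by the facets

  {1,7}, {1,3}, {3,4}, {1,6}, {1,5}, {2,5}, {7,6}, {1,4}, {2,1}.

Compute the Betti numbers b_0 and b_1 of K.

Take the total order 1 < 2 < 3 < 4 < 5 < 6 < 7 on the vertex set. Then K (dimension 1) consists of the simplices:

  0-simplices (7): [1], [2], [3], [4], [5], [6], [7]
  1-simplices (9): [1,2], [1,3], [1,4], [1,5], [1,6], [1,7], [2,5], [3,4], [6,7]

giving chain groups C_0 ≅ Z^7, C_1 ≅ Z^9.

Boundary ∂_1: C_1 → C_0 is given by ∂[p,q] = [q] − [p]. For instance
  ∂[1,4] = [4] − [1].
The resulting 7×9 matrix has rank 6, and its Smith normal form has invariant factors (1,1,1,1,1,1).

Computing H_k = (kernel of ∂_k) / (image of ∂_{k+1}):

  H_0: rank C_0 − rank ∂_1 = 7 − 6 = 1, and the invariant factors of ∂_1 are all 1, so H_0 = Z.
  H_1: rank ker ∂_1 − rank ∂_2 = (9 − 6) − 0 = 3, and there is no ∂_2, so H_1 = Z^3.

Hence the Betti numbers are b_0 = 1, b_1 = 3.

b_0 = 1, b_1 = 3.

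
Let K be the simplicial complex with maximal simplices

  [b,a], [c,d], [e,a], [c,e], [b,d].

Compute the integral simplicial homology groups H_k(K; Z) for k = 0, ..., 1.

H_0 = Z,  H_1 = Z.

K has 5 vertices, 5 edges.
rank ∂_0 = 0, rank ∂_1 = 4 ⇒ b_0 = 5 − 0 − 4 = 1; all invariant factors of ∂_1 are 1 so no torsion. So H_0 ≅ Z.
rank ∂_1 = 4, rank ∂_2 = 0 ⇒ b_1 = 5 − 4 − 0 = 1. So H_1 ≅ Z.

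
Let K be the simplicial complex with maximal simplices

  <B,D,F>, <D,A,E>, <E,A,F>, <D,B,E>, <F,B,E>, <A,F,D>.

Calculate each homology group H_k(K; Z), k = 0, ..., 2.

Order the vertices as A < B < D < E < F. Listing each simplex with vertices in this order, K has dimension 2 with simplices:

  0-simplices (5): A, B, D, E, F
  1-simplices (9): AD, AE, AF, BD, BE, BF, DE, DF, EF
  2-simplices (6): ADE, ADF, AEF, BDE, BDF, BEF

giving chain groups C_0 ≅ Z^5, C_1 ≅ Z^9, C_2 ≅ Z^6.

The boundary map ∂_1: C_1 → C_0 sends each edge [p,q] (with p < q) to q − p.
As a 5×9 matrix over Z this has rank 4, with invariant factors (1,1,1,1).

∂_2: C_2 → C_1 acts by ∂[p,q,r] = [q,r] − [p,r] + [p,q]. For instance
  ∂ADE = DE − AE + AD,
  ∂AEF = EF − AF + AE.
The 9×6 boundary matrix has rank 5 and Smith normal form diag(1,1,1,1,1).

From H_k ≅ ker(∂_k) / im(∂_{k+1}) we obtain:

  H_0: rank C_0 − rank ∂_1 = 5 − 4 = 1, and the invariant factors of ∂_1 are all 1, so H_0 ≅ Z.
  H_1: rank ker ∂_1 − rank ∂_2 = (9 − 4) − 5 = 0, and the invariant factors of ∂_2 are all 1, so H_1 ≅ 0.
  H_2: rank ker ∂_2 − rank ∂_3 = (6 − 5) − 0 = 1, and there is no ∂_3, so H_2 ≅ Z.

H_0 = Z,  H_1 = 0,  H_2 = Z.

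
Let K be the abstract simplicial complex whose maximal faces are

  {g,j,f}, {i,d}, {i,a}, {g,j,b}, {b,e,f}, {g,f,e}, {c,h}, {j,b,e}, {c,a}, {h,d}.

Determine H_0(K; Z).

H_0 = Z^2.

Take the total order a < b < c < d < e < f < g < h < i < j on the vertex set. Then K (dimension 2) consists of the simplices:

  0-simplices (10): a, b, c, d, e, f, g, h, i, j
  1-simplices (15): ac, ai, be, bf, bg, bj, ch, dh, di, ef, eg, ej, fg, fj, gj
  2-simplices (5): bef, bej, bgj, efg, fgj

giving chain groups C_0 ≅ Z^10, C_1 ≅ Z^15, C_2 ≅ Z^5.

∂_1: C_1 → C_0 maps an edge to its endpoints' difference, ∂[p,q] = q − p. For instance
  ∂bj = j − b.
This gives a 10×15 integer matrix of rank 8; reducing to Smith normal form yields diagonal entries (1,1,1,1,1,1,1,1).

Boundary ∂_2: C_2 → C_1 sends each 2-simplex [p,q,r] to [q,r] − [p,r] + [p,q]. For instance
  ∂fgj = gj − fj + fg,
  ∂bef = ef − bf + be.
As a 15×5 matrix over Z this has rank 5, with invariant factors (1,1,1,1,1).

From H_k ≅ ker(∂_k) / im(∂_{k+1}) we obtain:

  H_0: rank C_0 − rank ∂_1 = 10 − 8 = 2, and the invariant factors of ∂_1 are all 1, so H_0 = Z^2.

(K is a triangulation of the disjoint union of the Möbius band and the circle S^1.)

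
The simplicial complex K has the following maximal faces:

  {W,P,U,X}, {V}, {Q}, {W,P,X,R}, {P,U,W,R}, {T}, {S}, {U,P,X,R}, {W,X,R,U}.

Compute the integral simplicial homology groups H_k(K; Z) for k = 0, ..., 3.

Fix the vertex order P < Q < R < S < T < U < V < W < X and write every simplex with vertices in increasing order. Then dim K = 3 and the simplices of K are:

  0-simplices (9): P, Q, R, S, T, U, V, W, X
  1-simplices (10): PR, PU, PW, PX, RU, RW, RX, UW, UX, WX
  2-simplices (10): PRU, PRW, PRX, PUW, PUX, PWX, RUW, RUX, RWX, UWX
  3-simplices (5): PRUW, PRUX, PRWX, PUWX, RUWX

giving chain groups C_0 ≅ Z^9, C_1 ≅ Z^10, C_2 ≅ Z^10, C_3 ≅ Z^5.

Boundary ∂_1: C_1 → C_0 maps an edge to its endpoints' difference, ∂[p,q] = q − p.
The 9×10 boundary matrix has rank 4 and Smith normal form diag(1,1,1,1).

The boundary map ∂_2: C_2 → C_1 sends each 2-simplex [p,q,r] to [q,r] − [p,r] + [p,q]. For instance
  ∂RWX = WX − RX + RW,
  ∂RUX = UX − RX + RU.
This gives a 10×10 integer matrix of rank 6; reducing to Smith normal form yields diagonal entries (1,1,1,1,1,1).

Boundary ∂_3: C_3 → C_2 sends each 3-simplex σ to the alternating sum Σ_i (−1)^i (σ with its i-th vertex removed). For instance
  ∂PRWX = RWX − PWX + PRX − PRW,
  ∂RUWX = UWX − RWX + RUX − RUW.
This gives a 10×5 integer matrix of rank 4; reducing to Smith normal form yields diagonal entries (1,1,1,1).

Computing H_k = (kernel of ∂_k) / (image of ∂_{k+1}):

  H_0: rank C_0 − rank ∂_1 = 9 − 4 = 5, and the invariant factors of ∂_1 are all 1, so H_0 ≅ Z^5.
  H_1: rank ker ∂_1 − rank ∂_2 = (10 − 4) − 6 = 0, and the invariant factors of ∂_2 are all 1, so H_1 ≅ 0.
  H_2: rank ker ∂_2 − rank ∂_3 = (10 − 6) − 4 = 0, and the invariant factors of ∂_3 are all 1, so H_2 ≅ 0.
  H_3: rank ker ∂_3 − rank ∂_4 = (5 − 4) − 0 = 1, and there is no ∂_4, so H_3 ≅ Z.

As a check, the Euler characteristic is 9 − 10 + 10 − 5 = 4, which agrees with 5 − 0 + 0 − 1 = 4.

H_0 ≅ Z^5,  H_1 = 0,  H_2 = 0,  H_3 ≅ Z.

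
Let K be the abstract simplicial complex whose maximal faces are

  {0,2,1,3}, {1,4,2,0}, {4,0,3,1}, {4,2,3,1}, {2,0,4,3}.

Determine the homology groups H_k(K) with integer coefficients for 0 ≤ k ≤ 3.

H_0 = Z,  H_1 = 0,  H_2 = 0,  H_3 = Z.

Fix the vertex order 0 < 1 < 2 < 3 < 4 and write every simplex with vertices in increasing order. Then dim K = 3 and the simplices of K are:

  0-simplices (5): [0], [1], [2], [3], [4]
  1-simplices (10): [0,1], [0,2], [0,3], [0,4], [1,2], [1,3], [1,4], [2,3], [2,4], [3,4]
  2-simplices (10): [0,1,2], [0,1,3], [0,1,4], [0,2,3], [0,2,4], [0,3,4], [1,2,3], [1,2,4], [1,3,4], [2,3,4]
  3-simplices (5): [0,1,2,3], [0,1,2,4], [0,1,3,4], [0,2,3,4], [1,2,3,4]

Hence C_0 ≅ Z^5, C_1 ≅ Z^10, C_2 ≅ Z^10, C_3 ≅ Z^5.

Boundary ∂_1: C_1 → C_0 maps an edge to its endpoints' difference, ∂[p,q] = q − p. For instance
  ∂[2,4] = [4] − [2].
This gives a 5×10 integer matrix of rank 4; reducing to Smith normal form yields diagonal entries (1,1,1,1).

∂_2: C_2 → C_1 sends each 2-simplex [p,q,r] to [q,r] − [p,r] + [p,q]. For instance
  ∂[0,1,2] = [1,2] − [0,2] + [0,1],
  ∂[0,1,4] = [1,4] − [0,4] + [0,1].
As a 10×10 matrix over Z this has rank 6, with invariant factors (1,1,1,1,1,1).

The boundary map ∂_3: C_3 → C_2 sends each 3-simplex σ to the alternating sum Σ_i (−1)^i (σ with its i-th vertex removed). For instance
  ∂[0,1,2,3] = [1,2,3] − [0,2,3] + [0,1,3] − [0,1,2],
  ∂[0,1,2,4] = [1,2,4] − [0,2,4] + [0,1,4] − [0,1,2].
The 10×5 boundary matrix has rank 4 and Smith normal form diag(1,1,1,1).

Computing H_k = (kernel of ∂_k) / (image of ∂_{k+1}):

  H_0: rank C_0 − rank ∂_1 = 5 − 4 = 1, and the invariant factors of ∂_1 are all 1, so H_0 ≅ Z.
  H_1: rank ker ∂_1 − rank ∂_2 = (10 − 4) − 6 = 0, and the invariant factors of ∂_2 are all 1, so H_1 ≅ 0.
  H_2: rank ker ∂_2 − rank ∂_3 = (10 − 6) − 4 = 0, and the invariant factors of ∂_3 are all 1, so H_2 ≅ 0.
  H_3: rank ker ∂_3 − rank ∂_4 = (5 − 4) − 0 = 1, and there is no ∂_4, so H_3 ≅ Z.

As a check, the Euler characteristic is 5 − 10 + 10 − 5 = 0, which agrees with 1 − 0 + 0 − 1 = 0.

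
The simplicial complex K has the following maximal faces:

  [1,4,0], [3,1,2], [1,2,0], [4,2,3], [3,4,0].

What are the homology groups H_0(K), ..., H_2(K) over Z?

Take the total order 0 < 1 < 2 < 3 < 4 on the vertex set. Then K (dimension 2) consists of the simplices:

  0-simplices (5): [0], [1], [2], [3], [4]
  1-simplices (10): [0,1], [0,2], [0,3], [0,4], [1,2], [1,3], [1,4], [2,3], [2,4], [3,4]
  2-simplices (5): [0,1,2], [0,1,4], [0,3,4], [1,2,3], [2,3,4]

Hence C_0 ≅ Z^5, C_1 ≅ Z^10, C_2 ≅ Z^5.

The boundary map ∂_1: C_1 → C_0 is given by ∂[p,q] = [q] − [p].
The resulting 5×10 matrix has rank 4, and its Smith normal form has invariant factors (1,1,1,1).

∂_2: C_2 → C_1 sends each 2-simplex [p,q,r] to [q,r] − [p,r] + [p,q]. For instance
  ∂[2,3,4] = [3,4] − [2,4] + [2,3],
  ∂[0,1,2] = [1,2] − [0,2] + [0,1].
As a 10×5 matrix over Z this has rank 5, with invariant factors (1,1,1,1,1).

Now H_k = ker ∂_k / im ∂_{k+1}, so:

  H_0: rank C_0 − rank ∂_1 = 5 − 4 = 1, and the invariant factors of ∂_1 are all 1, so H_0 = Z.
  H_1: rank ker ∂_1 − rank ∂_2 = (10 − 4) − 5 = 1, and the invariant factors of ∂_2 are all 1, so H_1 = Z.
  H_2: rank ker ∂_2 − rank ∂_3 = (5 − 5) − 0 = 0, and there is no ∂_3, so H_2 = 0.

H_0 = Z,  H_1 = Z,  H_2 = 0.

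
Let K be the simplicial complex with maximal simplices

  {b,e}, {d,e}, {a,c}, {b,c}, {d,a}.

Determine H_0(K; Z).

We work with the vertex ordering a < b < c < d < e. The simplices of K, each written with vertices in increasing order, are:

  0-simplices (5): a, b, c, d, e
  1-simplices (5): ac, ad, bc, be, de

so the chain groups are C_0 ≅ Z^5, C_1 ≅ Z^5.

∂_1: C_1 → C_0 sends each edge [p,q] (with p < q) to q − p. For instance
  ∂be = e − b.
The resulting 5×5 matrix has rank 4, and its Smith normal form has invariant factors (1,1,1,1).

Computing H_k = (kernel of ∂_k) / (image of ∂_{k+1}):

  H_0: rank C_0 − rank ∂_1 = 5 − 4 = 1, and the invariant factors of ∂_1 are all 1, so H_0 ≅ Z.

H_0 = Z.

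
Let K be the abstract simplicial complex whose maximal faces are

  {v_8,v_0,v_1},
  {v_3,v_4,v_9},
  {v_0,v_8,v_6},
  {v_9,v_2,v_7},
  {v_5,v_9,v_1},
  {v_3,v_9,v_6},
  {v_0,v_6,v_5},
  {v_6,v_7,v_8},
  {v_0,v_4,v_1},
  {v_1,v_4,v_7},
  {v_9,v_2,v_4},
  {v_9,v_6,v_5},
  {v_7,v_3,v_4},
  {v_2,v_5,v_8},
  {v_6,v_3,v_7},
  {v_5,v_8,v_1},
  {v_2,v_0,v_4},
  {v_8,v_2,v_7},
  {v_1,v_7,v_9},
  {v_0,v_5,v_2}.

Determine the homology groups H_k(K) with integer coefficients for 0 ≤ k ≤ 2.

H_0 = Z,  H_1 = Z ⊕ Z/2,  H_2 = 0.

Order the vertices as v_0 < v_1 < v_2 < v_3 < v_4 < v_5 < v_6 < v_7 < v_8 < v_9. Listing each simplex with vertices in this order, K has dimension 2 with simplices:

  0-simplices (10): [v_0], [v_1], [v_2], [v_3], [v_4], [v_5], [v_6], [v_7], [v_8], [v_9]
  1-simplices (30): (30 of them)
  2-simplices (20): (20 of them)

Hence C_0 ≅ Z^10, C_1 ≅ Z^30, C_2 ≅ Z^20.

Boundary ∂_1: C_1 → C_0 is given by ∂[p,q] = [q] − [p].
The resulting 10×30 matrix has rank 9, and its Smith normal form has invariant factors (1,1,1,1,1,1,1,1,1).

∂_2: C_2 → C_1 sends each 2-simplex [p,q,r] to [q,r] − [p,r] + [p,q]. For instance
  ∂[v_2,v_7,v_8] = [v_7,v_8] − [v_2,v_8] + [v_2,v_7],
  ∂[v_0,v_2,v_5] = [v_2,v_5] − [v_0,v_5] + [v_0,v_2].
This gives a 30×20 integer matrix of rank 20; reducing to Smith normal form yields diagonal entries (1,1,1,1,1,1,1,1,1,1,1,1,1,1,1,1,1,1,1,2).

Reading off H_k = ker ∂_k / im ∂_{k+1}:

  H_0: rank C_0 − rank ∂_1 = 10 − 9 = 1, and the invariant factors of ∂_1 are all 1, so H_0 ≅ Z.
  H_1: rank ker ∂_1 − rank ∂_2 = (30 − 9) − 20 = 1, and ∂_2 has invariant factor 2 > 1, so H_1 ≅ Z ⊕ Z/2.
  H_2: rank ker ∂_2 − rank ∂_3 = (20 − 20) − 0 = 0, and there is no ∂_3, so H_2 ≅ 0.

(K is a triangulation of the Klein bottle.)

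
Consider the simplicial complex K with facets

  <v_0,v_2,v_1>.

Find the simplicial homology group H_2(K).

We work with the vertex ordering v_0 < v_1 < v_2. The simplices of K, each written with vertices in increasing order, are:

  0-simplices (3): [v_0], [v_1], [v_2]
  1-simplices (3): [v_0,v_1], [v_0,v_2], [v_1,v_2]
  2-simplices (1): [v_0,v_1,v_2]

Hence C_0 ≅ Z^3, C_1 ≅ Z^3, C_2 ≅ Z^1.

Boundary ∂_1: C_1 → C_0 is given by ∂[p,q] = [q] − [p]. For instance
  ∂[v_1,v_2] = [v_2] − [v_1].
The 3×3 boundary matrix has rank 2 and Smith normal form diag(1,1).

Boundary ∂_2: C_2 → C_1 sends each 2-simplex [p,q,r] to [q,r] − [p,r] + [p,q]. For instance
  ∂[v_0,v_1,v_2] = [v_1,v_2] − [v_0,v_2] + [v_0,v_1].
The 3×1 boundary matrix has rank 1 and Smith normal form diag(1).

From H_k ≅ ker(∂_k) / im(∂_{k+1}) we obtain:

  H_2: rank ker ∂_2 − rank ∂_3 = (1 − 1) − 0 = 0, and there is no ∂_3, so H_2 ≅ 0.

H_2 ≅ 0.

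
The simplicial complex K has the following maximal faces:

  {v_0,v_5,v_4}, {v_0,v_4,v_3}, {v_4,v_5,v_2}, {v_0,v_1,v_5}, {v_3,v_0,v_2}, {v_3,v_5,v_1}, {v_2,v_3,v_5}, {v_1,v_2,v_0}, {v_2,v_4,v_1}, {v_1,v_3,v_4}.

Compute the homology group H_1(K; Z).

Take the total order v_0 < v_1 < v_2 < v_3 < v_4 < v_5 on the vertex set. Then K (dimension 2) consists of the simplices:

  0-simplices (6): [v_0], [v_1], [v_2], [v_3], [v_4], [v_5]
  1-simplices (15): (15 of them)
  2-simplices (10): [v_0,v_1,v_2], [v_0,v_1,v_5], [v_0,v_2,v_3], [v_0,v_3,v_4], [v_0,v_4,v_5], [v_1,v_2,v_4], [v_1,v_3,v_4], [v_1,v_3,v_5], [v_2,v_3,v_5], [v_2,v_4,v_5]

Hence C_0 ≅ Z^6, C_1 ≅ Z^15, C_2 ≅ Z^10.

Boundary ∂_1: C_1 → C_0 is given by ∂[p,q] = [q] − [p]. For instance
  ∂[v_2,v_3] = [v_3] − [v_2].
The 6×15 boundary matrix has rank 5 and Smith normal form diag(1,1,1,1,1).

∂_2: C_2 → C_1 acts by ∂[p,q,r] = [q,r] − [p,r] + [p,q]. For instance
  ∂[v_0,v_4,v_5] = [v_4,v_5] − [v_0,v_5] + [v_0,v_4],
  ∂[v_0,v_1,v_5] = [v_1,v_5] − [v_0,v_5] + [v_0,v_1].
The 15×10 boundary matrix has rank 10 and Smith normal form diag(1,1,1,1,1,1,1,1,1,2).

Reading off H_k = ker ∂_k / im ∂_{k+1}:

  H_1: rank ker ∂_1 − rank ∂_2 = (15 − 5) − 10 = 0, and ∂_2 has invariant factor 2 > 1, so H_1 ≅ Z_2.

H_1 = Z_2.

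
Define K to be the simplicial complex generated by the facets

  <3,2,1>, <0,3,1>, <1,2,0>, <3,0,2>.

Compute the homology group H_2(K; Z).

H_2 = Z.

Take the total order 0 < 1 < 2 < 3 on the vertex set. Then K (dimension 2) consists of the simplices:

  0-simplices (4): [0], [1], [2], [3]
  1-simplices (6): [0,1], [0,2], [0,3], [1,2], [1,3], [2,3]
  2-simplices (4): [0,1,2], [0,1,3], [0,2,3], [1,2,3]

so the chain groups are C_0 ≅ Z^4, C_1 ≅ Z^6, C_2 ≅ Z^4.

Boundary ∂_1: C_1 → C_0 sends each edge [p,q] (with p < q) to q − p.
As a 4×6 matrix over Z this has rank 3, with invariant factors (1,1,1).

The boundary map ∂_2: C_2 → C_1 sends each 2-simplex [p,q,r] to [q,r] − [p,r] + [p,q]. For instance
  ∂[0,2,3] = [2,3] − [0,3] + [0,2],
  ∂[0,1,3] = [1,3] − [0,3] + [0,1].
The 6×4 boundary matrix has rank 3 and Smith normal form diag(1,1,1).

From H_k ≅ ker(∂_k) / im(∂_{k+1}) we obtain:

  H_2: rank ker ∂_2 − rank ∂_3 = (4 − 3) − 0 = 1, and there is no ∂_3, so H_2 ≅ Z.

(K is a triangulation of the 2-sphere S^2.)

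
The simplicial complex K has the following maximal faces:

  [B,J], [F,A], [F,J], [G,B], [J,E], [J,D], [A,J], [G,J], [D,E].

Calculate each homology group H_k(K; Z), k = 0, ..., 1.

Fix the vertex order A < B < D < E < F < G < J and write every simplex with vertices in increasing order. Then dim K = 1 and the simplices of K are:

  0-simplices (7): A, B, D, E, F, G, J
  1-simplices (9): AF, AJ, BG, BJ, DE, DJ, EJ, FJ, GJ

so the chain groups are C_0 ≅ Z^7, C_1 ≅ Z^9.

Boundary ∂_1: C_1 → C_0 sends each edge [p,q] (with p < q) to q − p. For instance
  ∂BJ = J − B.
The resulting 7×9 matrix has rank 6, and its Smith normal form has invariant factors (1,1,1,1,1,1).

Now H_k = ker ∂_k / im ∂_{k+1}, so:

  H_0: rank C_0 − rank ∂_1 = 7 − 6 = 1, and the invariant factors of ∂_1 are all 1, so H_0 ≅ Z.
  H_1: rank ker ∂_1 − rank ∂_2 = (9 − 6) − 0 = 3, and there is no ∂_2, so H_1 ≅ Z^3.

(K is a triangulation of a wedge of 3 circles.)

H_0 ≅ Z,  H_1 ≅ Z^3.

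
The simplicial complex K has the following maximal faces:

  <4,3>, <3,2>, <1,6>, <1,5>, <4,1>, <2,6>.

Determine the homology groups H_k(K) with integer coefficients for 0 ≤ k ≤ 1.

H_0 ≅ Z,  H_1 ≅ Z.

We work with the vertex ordering 1 < 2 < 3 < 4 < 5 < 6. The simplices of K, each written with vertices in increasing order, are:

  0-simplices (6): [1], [2], [3], [4], [5], [6]
  1-simplices (6): [1,4], [1,5], [1,6], [2,3], [2,6], [3,4]

so the chain groups are C_0 ≅ Z^6, C_1 ≅ Z^6.

Boundary ∂_1: C_1 → C_0 maps an edge to its endpoints' difference, ∂[p,q] = q − p. For instance
  ∂[2,3] = [3] − [2].
The resulting 6×6 matrix has rank 5, and its Smith normal form has invariant factors (1,1,1,1,1).

From H_k ≅ ker(∂_k) / im(∂_{k+1}) we obtain:

  H_0: rank C_0 − rank ∂_1 = 6 − 5 = 1, and the invariant factors of ∂_1 are all 1, so H_0 = Z.
  H_1: rank ker ∂_1 − rank ∂_2 = (6 − 5) − 0 = 1, and there is no ∂_2, so H_1 = Z.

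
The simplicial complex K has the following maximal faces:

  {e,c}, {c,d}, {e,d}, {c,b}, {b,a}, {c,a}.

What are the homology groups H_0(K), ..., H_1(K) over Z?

H_0 ≅ Z,  H_1 ≅ Z^2.

K has 5 vertices, 6 edges.
rank ∂_0 = 0, rank ∂_1 = 4 ⇒ b_0 = 5 − 0 − 4 = 1; all invariant factors of ∂_1 are 1 so no torsion. So H_0 = Z.
rank ∂_1 = 4, rank ∂_2 = 0 ⇒ b_1 = 6 − 4 − 0 = 2. So H_1 = Z^2.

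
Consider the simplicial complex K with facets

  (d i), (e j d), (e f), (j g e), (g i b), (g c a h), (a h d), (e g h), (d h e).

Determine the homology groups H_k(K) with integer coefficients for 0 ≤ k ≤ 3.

Take the total order a < b < c < d < e < f < g < h < i < j on the vertex set. Then K (dimension 3) consists of the simplices:

  0-simplices (10): a, b, c, d, e, f, g, h, i, j
  1-simplices (19): ac, ad, ag, ah, bg, bi, cg, ch, de, dh, di, dj, ef, eg, eh, ej, gh, gi, gj
  2-simplices (10): acg, ach, adh, agh, bgi, cgh, deh, dej, egh, egj
  3-simplices (1): acgh

giving chain groups C_0 ≅ Z^10, C_1 ≅ Z^19, C_2 ≅ Z^10, C_3 ≅ Z^1.

The boundary map ∂_1: C_1 → C_0 sends each edge [p,q] (with p < q) to q − p.
As a 10×19 matrix over Z this has rank 9, with invariant factors (1,1,1,1,1,1,1,1,1).

Boundary ∂_2: C_2 → C_1 maps a triangle to the signed sum of its edges. For instance
  ∂egj = gj − ej + eg,
  ∂dej = ej − dj + de.
As a 19×10 matrix over Z this has rank 9, with invariant factors (1,1,1,1,1,1,1,1,1).

The boundary map ∂_3: C_3 → C_2 sends each 3-simplex σ to the alternating sum Σ_i (−1)^i (σ with its i-th vertex removed). For instance
  ∂acgh = cgh − agh + ach − acg.
This gives a 10×1 integer matrix of rank 1; reducing to Smith normal form yields diagonal entries (1).

Reading off H_k = ker ∂_k / im ∂_{k+1}:

  H_0: rank C_0 − rank ∂_1 = 10 − 9 = 1, and the invariant factors of ∂_1 are all 1, so H_0 = Z.
  H_1: rank ker ∂_1 − rank ∂_2 = (19 − 9) − 9 = 1, and the invariant factors of ∂_2 are all 1, so H_1 = Z.
  H_2: rank ker ∂_2 − rank ∂_3 = (10 − 9) − 1 = 0, and the invariant factors of ∂_3 are all 1, so H_2 = 0.
  H_3: rank ker ∂_3 − rank ∂_4 = (1 − 1) − 0 = 0, and there is no ∂_4, so H_3 = 0.

H_0 = Z,  H_1 = Z,  H_2 = 0,  H_3 = 0.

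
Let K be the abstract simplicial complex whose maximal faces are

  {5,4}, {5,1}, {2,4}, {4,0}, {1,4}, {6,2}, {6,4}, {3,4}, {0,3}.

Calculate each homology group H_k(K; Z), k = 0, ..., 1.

Order the vertices as 0 < 1 < 2 < 3 < 4 < 5 < 6. Listing each simplex with vertices in this order, K has dimension 1 with simplices:

  0-simplices (7): [0], [1], [2], [3], [4], [5], [6]
  1-simplices (9): [0,3], [0,4], [1,4], [1,5], [2,4], [2,6], [3,4], [4,5], [4,6]

giving chain groups C_0 ≅ Z^7, C_1 ≅ Z^9.

Boundary ∂_1: C_1 → C_0 maps an edge to its endpoints' difference, ∂[p,q] = q − p. For instance
  ∂[2,4] = [4] − [2].
The resulting 7×9 matrix has rank 6, and its Smith normal form has invariant factors (1,1,1,1,1,1).

From H_k ≅ ker(∂_k) / im(∂_{k+1}) we obtain:

  H_0: rank C_0 − rank ∂_1 = 7 − 6 = 1, and the invariant factors of ∂_1 are all 1, so H_0 ≅ Z.
  H_1: rank ker ∂_1 − rank ∂_2 = (9 − 6) − 0 = 3, and there is no ∂_2, so H_1 ≅ Z^3.

H_0 = Z,  H_1 = Z^3.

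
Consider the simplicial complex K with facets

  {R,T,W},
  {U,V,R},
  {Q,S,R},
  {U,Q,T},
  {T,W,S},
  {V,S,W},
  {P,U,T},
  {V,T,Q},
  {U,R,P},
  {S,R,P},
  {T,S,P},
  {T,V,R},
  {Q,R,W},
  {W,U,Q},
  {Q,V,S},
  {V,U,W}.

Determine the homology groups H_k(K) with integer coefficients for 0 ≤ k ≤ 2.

Order the vertices as P < Q < R < S < T < U < V < W. Listing each simplex with vertices in this order, K has dimension 2 with simplices:

  0-simplices (8): P, Q, R, S, T, U, V, W
  1-simplices (24): PR, PS, PT, PU, QR, QS, QT, QU, QV, QW, RS, RT, RU, RV, RW, ST, SV, SW, TU, TV, TW, UV, UW, VW
  2-simplices (16): PRS, PRU, PST, PTU, QRS, QRW, QSV, QTU, QTV, QUW, RTV, RTW, RUV, STW, SVW, UVW

so the chain groups are C_0 ≅ Z^8, C_1 ≅ Z^24, C_2 ≅ Z^16.

∂_1: C_1 → C_0 maps an edge to its endpoints' difference, ∂[p,q] = q − p.
The resulting 8×24 matrix has rank 7, and its Smith normal form has invariant factors (1,1,1,1,1,1,1).

The boundary map ∂_2: C_2 → C_1 acts by ∂[p,q,r] = [q,r] − [p,r] + [p,q]. For instance
  ∂RTW = TW − RW + RT,
  ∂QUW = UW − QW + QU.
This gives a 24×16 integer matrix of rank 15; reducing to Smith normal form yields diagonal entries (1,1,1,1,1,1,1,1,1,1,1,1,1,1,1).

From H_k ≅ ker(∂_k) / im(∂_{k+1}) we obtain:

  H_0: rank C_0 − rank ∂_1 = 8 − 7 = 1, and the invariant factors of ∂_1 are all 1, so H_0 ≅ Z.
  H_1: rank ker ∂_1 − rank ∂_2 = (24 − 7) − 15 = 2, and the invariant factors of ∂_2 are all 1, so H_1 ≅ Z^2.
  H_2: rank ker ∂_2 − rank ∂_3 = (16 − 15) − 0 = 1, and there is no ∂_3, so H_2 ≅ Z.

(K is a triangulation of the torus T^2.)

H_0 = Z,  H_1 = Z^2,  H_2 = Z.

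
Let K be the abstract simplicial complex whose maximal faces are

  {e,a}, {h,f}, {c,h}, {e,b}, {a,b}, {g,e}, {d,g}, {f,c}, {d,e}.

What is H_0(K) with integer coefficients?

Take the total order a < b < c < d < e < f < g < h on the vertex set. Then K (dimension 1) consists of the simplices:

  0-simplices (8): a, b, c, d, e, f, g, h
  1-simplices (9): ab, ae, be, cf, ch, de, dg, eg, fh

giving chain groups C_0 ≅ Z^8, C_1 ≅ Z^9.

The boundary map ∂_1: C_1 → C_0 maps an edge to its endpoints' difference, ∂[p,q] = q − p. For instance
  ∂ae = e − a.
The 8×9 boundary matrix has rank 6 and Smith normal form diag(1,1,1,1,1,1).

Now H_k = ker ∂_k / im ∂_{k+1}, so:

  H_0: rank C_0 − rank ∂_1 = 8 − 6 = 2, and the invariant factors of ∂_1 are all 1, so H_0 ≅ Z^2.

H_0 ≅ Z^2.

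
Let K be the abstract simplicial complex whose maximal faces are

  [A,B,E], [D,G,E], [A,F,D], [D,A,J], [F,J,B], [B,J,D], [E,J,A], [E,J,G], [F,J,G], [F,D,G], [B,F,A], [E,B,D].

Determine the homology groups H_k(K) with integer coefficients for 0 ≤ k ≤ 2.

Take the total order A < B < D < E < F < G < J on the vertex set. Then K (dimension 2) consists of the simplices:

  0-simplices (7): A, B, D, E, F, G, J
  1-simplices (18): AB, AD, AE, AF, AJ, BD, BE, BF, BJ, DE, DF, DG, DJ, EG, EJ, FG, FJ, GJ
  2-simplices (12): ABE, ABF, ADF, ADJ, AEJ, BDE, BDJ, BFJ, DEG, DFG, EGJ, FGJ

Hence C_0 ≅ Z^7, C_1 ≅ Z^18, C_2 ≅ Z^12.

∂_1: C_1 → C_0 maps an edge to its endpoints' difference, ∂[p,q] = q − p.
The resulting 7×18 matrix has rank 6, and its Smith normal form has invariant factors (1,1,1,1,1,1).

The boundary map ∂_2: C_2 → C_1 maps a triangle to the signed sum of its edges. For instance
  ∂EGJ = GJ − EJ + EG,
  ∂ABF = BF − AF + AB.
The resulting 18×12 matrix has rank 12, and its Smith normal form has invariant factors (1,1,1,1,1,1,1,1,1,1,1,2).

Now H_k = ker ∂_k / im ∂_{k+1}, so:

  H_0: rank C_0 − rank ∂_1 = 7 − 6 = 1, and the invariant factors of ∂_1 are all 1, so H_0 = Z.
  H_1: rank ker ∂_1 − rank ∂_2 = (18 − 6) − 12 = 0, and ∂_2 has invariant factor 2 > 1, so H_1 = Z_2.
  H_2: rank ker ∂_2 − rank ∂_3 = (12 − 12) − 0 = 0, and there is no ∂_3, so H_2 = 0.

H_0 = Z,  H_1 = Z_2,  H_2 = 0.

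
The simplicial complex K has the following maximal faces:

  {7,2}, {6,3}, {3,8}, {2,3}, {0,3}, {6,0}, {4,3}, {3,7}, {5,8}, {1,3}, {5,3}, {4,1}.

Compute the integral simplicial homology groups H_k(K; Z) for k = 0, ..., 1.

Order the vertices as 0 < 1 < 2 < 3 < 4 < 5 < 6 < 7 < 8. Listing each simplex with vertices in this order, K has dimension 1 with simplices:

  0-simplices (9): [0], [1], [2], [3], [4], [5], [6], [7], [8]
  1-simplices (12): [0,3], [0,6], [1,3], [1,4], [2,3], [2,7], [3,4], [3,5], [3,6], [3,7], [3,8], [5,8]

so the chain groups are C_0 ≅ Z^9, C_1 ≅ Z^12.

∂_1: C_1 → C_0 sends each edge [p,q] (with p < q) to q − p. For instance
  ∂[3,4] = [4] − [3].
As a 9×12 matrix over Z this has rank 8, with invariant factors (1,1,1,1,1,1,1,1).

From H_k ≅ ker(∂_k) / im(∂_{k+1}) we obtain:

  H_0: rank C_0 − rank ∂_1 = 9 − 8 = 1, and the invariant factors of ∂_1 are all 1, so H_0 ≅ Z.
  H_1: rank ker ∂_1 − rank ∂_2 = (12 − 8) − 0 = 4, and there is no ∂_2, so H_1 ≅ Z^4.

(K is a triangulation of a wedge of 4 circles.)

H_0 = Z,  H_1 = Z^4.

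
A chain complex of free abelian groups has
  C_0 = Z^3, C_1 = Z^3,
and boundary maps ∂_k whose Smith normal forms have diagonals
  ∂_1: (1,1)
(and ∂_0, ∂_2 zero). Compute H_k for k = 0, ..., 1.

H_0: b_0 = 3 − 0 − 2 = 1; torsion from ∂_1 factors > 1: none. So H_0 = Z.
H_1: b_1 = 3 − 2 − 0 = 1; torsion from ∂_2 factors > 1: none. So H_1 = Z.

H_0 = Z,  H_1 = Z.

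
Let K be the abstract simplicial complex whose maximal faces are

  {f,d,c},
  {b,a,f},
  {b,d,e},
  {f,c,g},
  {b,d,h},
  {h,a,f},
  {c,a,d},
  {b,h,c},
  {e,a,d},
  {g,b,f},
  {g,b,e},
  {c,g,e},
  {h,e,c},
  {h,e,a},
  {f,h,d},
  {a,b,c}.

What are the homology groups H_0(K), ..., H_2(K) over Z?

Fix the vertex order a < b < c < d < e < f < g < h and write every simplex with vertices in increasing order. Then dim K = 2 and the simplices of K are:

  0-simplices (8): a, b, c, d, e, f, g, h
  1-simplices (24): ab, ac, ad, ae, af, ah, bc, bd, be, bf, bg, bh, cd, ce, cf, cg, ch, de, df, dh, eg, eh, fg, fh
  2-simplices (16): abc, abf, acd, ade, aeh, afh, bch, bde, bdh, beg, bfg, cdf, ceg, ceh, cfg, dfh

so the chain groups are C_0 ≅ Z^8, C_1 ≅ Z^24, C_2 ≅ Z^16.

∂_1: C_1 → C_0 is given by ∂[p,q] = [q] − [p]. For instance
  ∂bf = f − b.
As a 8×24 matrix over Z this has rank 7, with invariant factors (1,1,1,1,1,1,1).

∂_2: C_2 → C_1 acts by ∂[p,q,r] = [q,r] − [p,r] + [p,q]. For instance
  ∂cfg = fg − cg + cf,
  ∂ade = de − ae + ad.
This gives a 24×16 integer matrix of rank 15; reducing to Smith normal form yields diagonal entries (1,1,1,1,1,1,1,1,1,1,1,1,1,1,1).

Reading off H_k = ker ∂_k / im ∂_{k+1}:

  H_0: rank C_0 − rank ∂_1 = 8 − 7 = 1, and the invariant factors of ∂_1 are all 1, so H_0 ≅ Z.
  H_1: rank ker ∂_1 − rank ∂_2 = (24 − 7) − 15 = 2, and the invariant factors of ∂_2 are all 1, so H_1 ≅ Z^2.
  H_2: rank ker ∂_2 − rank ∂_3 = (16 − 15) − 0 = 1, and there is no ∂_3, so H_2 ≅ Z.

As a check, the Euler characteristic is 8 − 24 + 16 = 0, which agrees with 1 − 2 + 1 = 0.

H_0 = Z,  H_1 = Z^2,  H_2 = Z.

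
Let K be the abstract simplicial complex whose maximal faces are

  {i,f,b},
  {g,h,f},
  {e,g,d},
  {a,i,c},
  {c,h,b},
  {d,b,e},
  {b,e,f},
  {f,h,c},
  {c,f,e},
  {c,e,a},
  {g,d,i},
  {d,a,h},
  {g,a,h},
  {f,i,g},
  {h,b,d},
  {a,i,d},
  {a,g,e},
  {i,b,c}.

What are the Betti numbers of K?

b_0 = 1, b_1 = 1, b_2 = 0.

Fix the vertex order a < b < c < d < e < f < g < h < i and write every simplex with vertices in increasing order. Then dim K = 2 and the simplices of K are:

  0-simplices (9): a, b, c, d, e, f, g, h, i
  1-simplices (27): ac, ad, ae, ag, ah, ai, bc, bd, be, bf, bh, bi, ce, cf, ch, ci, de, dg, dh, di, ef, eg, fg, fh, fi, gh, gi
  2-simplices (18): ace, aci, adh, adi, aeg, agh, bch, bci, bde, bdh, bef, bfi, cef, cfh, deg, dgi, fgh, fgi

so the chain groups are C_0 ≅ Z^9, C_1 ≅ Z^27, C_2 ≅ Z^18.

Boundary ∂_1: C_1 → C_0 maps an edge to its endpoints' difference, ∂[p,q] = q − p.
The 9×27 boundary matrix has rank 8 and Smith normal form diag(1,1,1,1,1,1,1,1).

The boundary map ∂_2: C_2 → C_1 sends each 2-simplex [p,q,r] to [q,r] − [p,r] + [p,q]. For instance
  ∂adh = dh − ah + ad,
  ∂aeg = eg − ag + ae.
This gives a 27×18 integer matrix of rank 18; reducing to Smith normal form yields diagonal entries (1,1,1,1,1,1,1,1,1,1,1,1,1,1,1,1,1,2).

Now H_k = ker ∂_k / im ∂_{k+1}, so:

  H_0: rank C_0 − rank ∂_1 = 9 − 8 = 1, and the invariant factors of ∂_1 are all 1, so H_0 = Z.
  H_1: rank ker ∂_1 − rank ∂_2 = (27 − 8) − 18 = 1, and ∂_2 has invariant factor 2 > 1, so H_1 = Z ⊕ Z/2Z.
  H_2: rank ker ∂_2 − rank ∂_3 = (18 − 18) − 0 = 0, and there is no ∂_3, so H_2 = 0.

Hence the Betti numbers are b_0 = 1, b_1 = 1, b_2 = 0.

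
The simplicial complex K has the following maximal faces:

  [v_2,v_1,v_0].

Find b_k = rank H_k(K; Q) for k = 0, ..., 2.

We work with the vertex ordering v_0 < v_1 < v_2. The simplices of K, each written with vertices in increasing order, are:

  0-simplices (3): [v_0], [v_1], [v_2]
  1-simplices (3): [v_0,v_1], [v_0,v_2], [v_1,v_2]
  2-simplices (1): [v_0,v_1,v_2]

so the chain groups are C_0 ≅ Z^3, C_1 ≅ Z^3, C_2 ≅ Z^1.

Boundary ∂_1: C_1 → C_0 is given by ∂[p,q] = [q] − [p]. For instance
  ∂[v_0,v_1] = [v_1] − [v_0].
The 3×3 boundary matrix has rank 2 and Smith normal form diag(1,1).

∂_2: C_2 → C_1 maps a triangle to the signed sum of its edges. For instance
  ∂[v_0,v_1,v_2] = [v_1,v_2] − [v_0,v_2] + [v_0,v_1].
The 3×1 boundary matrix has rank 1 and Smith normal form diag(1).

Computing H_k = (kernel of ∂_k) / (image of ∂_{k+1}):

  H_0: rank C_0 − rank ∂_1 = 3 − 2 = 1, and the invariant factors of ∂_1 are all 1, so H_0 = Z.
  H_1: rank ker ∂_1 − rank ∂_2 = (3 − 2) − 1 = 0, and the invariant factors of ∂_2 are all 1, so H_1 = 0.
  H_2: rank ker ∂_2 − rank ∂_3 = (1 − 1) − 0 = 0, and there is no ∂_3, so H_2 = 0.

Hence the Betti numbers are b_0 = 1, b_1 = 0, b_2 = 0.

b_0 = 1, b_1 = 0, b_2 = 0.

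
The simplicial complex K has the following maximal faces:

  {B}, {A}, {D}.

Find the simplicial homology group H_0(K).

Order the vertices as A < B < D. Listing each simplex with vertices in this order, K has dimension 0 with simplices:

  0-simplices (3): A, B, D

Hence C_0 ≅ Z^3.

From H_k ≅ ker(∂_k) / im(∂_{k+1}) we obtain:

  H_0: rank C_0 − rank ∂_1 = 3 − 0 = 3, and there is no ∂_1, so H_0 ≅ Z^3.

H_0 = Z^3.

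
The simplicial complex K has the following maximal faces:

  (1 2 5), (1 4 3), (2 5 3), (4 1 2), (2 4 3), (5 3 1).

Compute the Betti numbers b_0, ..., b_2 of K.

b_0 = 1, b_1 = 0, b_2 = 1.

Fix the vertex order 1 < 2 < 3 < 4 < 5 and write every simplex with vertices in increasing order. Then dim K = 2 and the simplices of K are:

  0-simplices (5): [1], [2], [3], [4], [5]
  1-simplices (9): [1,2], [1,3], [1,4], [1,5], [2,3], [2,4], [2,5], [3,4], [3,5]
  2-simplices (6): [1,2,4], [1,2,5], [1,3,4], [1,3,5], [2,3,4], [2,3,5]

Hence C_0 ≅ Z^5, C_1 ≅ Z^9, C_2 ≅ Z^6.

∂_1: C_1 → C_0 is given by ∂[p,q] = [q] − [p]. For instance
  ∂[1,4] = [4] − [1].
This gives a 5×9 integer matrix of rank 4; reducing to Smith normal form yields diagonal entries (1,1,1,1).

Boundary ∂_2: C_2 → C_1 sends each 2-simplex [p,q,r] to [q,r] − [p,r] + [p,q]. For instance
  ∂[1,2,4] = [2,4] − [1,4] + [1,2],
  ∂[2,3,4] = [3,4] − [2,4] + [2,3].
As a 9×6 matrix over Z this has rank 5, with invariant factors (1,1,1,1,1).

Reading off H_k = ker ∂_k / im ∂_{k+1}:

  H_0: rank C_0 − rank ∂_1 = 5 − 4 = 1, and the invariant factors of ∂_1 are all 1, so H_0 ≅ Z.
  H_1: rank ker ∂_1 − rank ∂_2 = (9 − 4) − 5 = 0, and the invariant factors of ∂_2 are all 1, so H_1 ≅ 0.
  H_2: rank ker ∂_2 − rank ∂_3 = (6 − 5) − 0 = 1, and there is no ∂_3, so H_2 ≅ Z.

(K is a triangulation of the 2-sphere S^2.)

Hence the Betti numbers are b_0 = 1, b_1 = 0, b_2 = 1.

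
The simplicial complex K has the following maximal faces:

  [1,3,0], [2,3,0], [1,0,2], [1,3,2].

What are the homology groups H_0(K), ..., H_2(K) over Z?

H_0 ≅ Z,  H_1 = 0,  H_2 ≅ Z.

We work with the vertex ordering 0 < 1 < 2 < 3. The simplices of K, each written with vertices in increasing order, are:

  0-simplices (4): [0], [1], [2], [3]
  1-simplices (6): [0,1], [0,2], [0,3], [1,2], [1,3], [2,3]
  2-simplices (4): [0,1,2], [0,1,3], [0,2,3], [1,2,3]

so the chain groups are C_0 ≅ Z^4, C_1 ≅ Z^6, C_2 ≅ Z^4.

Boundary ∂_1: C_1 → C_0 maps an edge to its endpoints' difference, ∂[p,q] = q − p. For instance
  ∂[2,3] = [3] − [2].
The 4×6 boundary matrix has rank 3 and Smith normal form diag(1,1,1).

The boundary map ∂_2: C_2 → C_1 acts by ∂[p,q,r] = [q,r] − [p,r] + [p,q]. For instance
  ∂[0,1,2] = [1,2] − [0,2] + [0,1],
  ∂[0,1,3] = [1,3] − [0,3] + [0,1].
The 6×4 boundary matrix has rank 3 and Smith normal form diag(1,1,1).

Now H_k = ker ∂_k / im ∂_{k+1}, so:

  H_0: rank C_0 − rank ∂_1 = 4 − 3 = 1, and the invariant factors of ∂_1 are all 1, so H_0 = Z.
  H_1: rank ker ∂_1 − rank ∂_2 = (6 − 3) − 3 = 0, and the invariant factors of ∂_2 are all 1, so H_1 = 0.
  H_2: rank ker ∂_2 − rank ∂_3 = (4 − 3) − 0 = 1, and there is no ∂_3, so H_2 = Z.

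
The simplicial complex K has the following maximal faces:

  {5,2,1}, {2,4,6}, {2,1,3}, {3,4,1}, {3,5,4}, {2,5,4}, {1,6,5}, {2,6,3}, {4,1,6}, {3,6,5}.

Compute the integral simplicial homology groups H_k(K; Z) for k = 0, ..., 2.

Fix the vertex order 1 < 2 < 3 < 4 < 5 < 6 and write every simplex with vertices in increasing order. Then dim K = 2 and the simplices of K are:

  0-simplices (6): [1], [2], [3], [4], [5], [6]
  1-simplices (15): [1,2], [1,3], [1,4], [1,5], [1,6], [2,3], [2,4], [2,5], [2,6], [3,4], [3,5], [3,6], [4,5], [4,6], [5,6]
  2-simplices (10): [1,2,3], [1,2,5], [1,3,4], [1,4,6], [1,5,6], [2,3,6], [2,4,5], [2,4,6], [3,4,5], [3,5,6]

giving chain groups C_0 ≅ Z^6, C_1 ≅ Z^15, C_2 ≅ Z^10.

∂_1: C_1 → C_0 maps an edge to its endpoints' difference, ∂[p,q] = q − p. For instance
  ∂[2,5] = [5] − [2].
This gives a 6×15 integer matrix of rank 5; reducing to Smith normal form yields diagonal entries (1,1,1,1,1).

Boundary ∂_2: C_2 → C_1 maps a triangle to the signed sum of its edges. For instance
  ∂[1,3,4] = [3,4] − [1,4] + [1,3],
  ∂[2,4,5] = [4,5] − [2,5] + [2,4].
The 15×10 boundary matrix has rank 10 and Smith normal form diag(1,1,1,1,1,1,1,1,1,2).

Reading off H_k = ker ∂_k / im ∂_{k+1}:

  H_0: rank C_0 − rank ∂_1 = 6 − 5 = 1, and the invariant factors of ∂_1 are all 1, so H_0 = Z.
  H_1: rank ker ∂_1 − rank ∂_2 = (15 − 5) − 10 = 0, and ∂_2 has invariant factor 2 > 1, so H_1 = Z/2.
  H_2: rank ker ∂_2 − rank ∂_3 = (10 − 10) − 0 = 0, and there is no ∂_3, so H_2 = 0.

As a check, the Euler characteristic is 6 − 15 + 10 = 1, which agrees with 1 − 0 + 0 = 1.

H_0 = Z,  H_1 = Z/2,  H_2 = 0.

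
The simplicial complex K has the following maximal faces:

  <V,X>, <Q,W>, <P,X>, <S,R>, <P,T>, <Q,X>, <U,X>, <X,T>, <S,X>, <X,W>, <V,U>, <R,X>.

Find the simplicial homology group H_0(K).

H_0 = Z.

Order the vertices as P < Q < R < S < T < U < V < W < X. Listing each simplex with vertices in this order, K has dimension 1 with simplices:

  0-simplices (9): P, Q, R, S, T, U, V, W, X
  1-simplices (12): PT, PX, QW, QX, RS, RX, SX, TX, UV, UX, VX, WX

so the chain groups are C_0 ≅ Z^9, C_1 ≅ Z^12.

Boundary ∂_1: C_1 → C_0 maps an edge to its endpoints' difference, ∂[p,q] = q − p.
As a 9×12 matrix over Z this has rank 8, with invariant factors (1,1,1,1,1,1,1,1).

Reading off H_k = ker ∂_k / im ∂_{k+1}:

  H_0: rank C_0 − rank ∂_1 = 9 − 8 = 1, and the invariant factors of ∂_1 are all 1, so H_0 ≅ Z.

(K is a triangulation of a wedge of 4 circles.)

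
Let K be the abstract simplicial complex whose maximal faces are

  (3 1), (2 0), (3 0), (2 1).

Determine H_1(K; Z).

K has 4 vertices, 4 edges.
rank ∂_1 = 3, rank ∂_2 = 0 ⇒ b_1 = 4 − 3 − 0 = 1. So H_1 = Z.

H_1 = Z.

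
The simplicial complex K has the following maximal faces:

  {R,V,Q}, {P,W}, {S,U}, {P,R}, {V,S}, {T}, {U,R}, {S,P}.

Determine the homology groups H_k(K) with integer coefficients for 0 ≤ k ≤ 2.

H_0 = Z^2,  H_1 = Z^2,  H_2 = 0.

Fix the vertex order P < Q < R < S < T < U < V < W and write every simplex with vertices in increasing order. Then dim K = 2 and the simplices of K are:

  0-simplices (8): P, Q, R, S, T, U, V, W
  1-simplices (9): PR, PS, PW, QR, QV, RU, RV, SU, SV
  2-simplices (1): QRV

so the chain groups are C_0 ≅ Z^8, C_1 ≅ Z^9, C_2 ≅ Z^1.

Boundary ∂_1: C_1 → C_0 sends each edge [p,q] (with p < q) to q − p.
The 8×9 boundary matrix has rank 6 and Smith normal form diag(1,1,1,1,1,1).

The boundary map ∂_2: C_2 → C_1 acts by ∂[p,q,r] = [q,r] − [p,r] + [p,q]. For instance
  ∂QRV = RV − QV + QR.
As a 9×1 matrix over Z this has rank 1, with invariant factors (1).

From H_k ≅ ker(∂_k) / im(∂_{k+1}) we obtain:

  H_0: rank C_0 − rank ∂_1 = 8 − 6 = 2, and the invariant factors of ∂_1 are all 1, so H_0 = Z^2.
  H_1: rank ker ∂_1 − rank ∂_2 = (9 − 6) − 1 = 2, and the invariant factors of ∂_2 are all 1, so H_1 = Z^2.
  H_2: rank ker ∂_2 − rank ∂_3 = (1 − 1) − 0 = 0, and there is no ∂_3, so H_2 = 0.

As a check, the Euler characteristic is 8 − 9 + 1 = 0, which agrees with 2 − 2 + 0 = 0.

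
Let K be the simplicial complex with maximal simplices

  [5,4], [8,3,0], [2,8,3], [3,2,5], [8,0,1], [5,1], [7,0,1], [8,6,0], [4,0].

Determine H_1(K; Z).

Fix the vertex order 0 < 1 < 2 < 3 < 4 < 5 < 6 < 7 < 8 and write every simplex with vertices in increasing order. Then dim K = 2 and the simplices of K are:

  0-simplices (9): [0], [1], [2], [3], [4], [5], [6], [7], [8]
  1-simplices (16): [0,1], [0,3], [0,4], [0,6], [0,7], [0,8], [1,5], [1,7], [1,8], [2,3], [2,5], [2,8], [3,5], [3,8], [4,5], [6,8]
  2-simplices (6): [0,1,7], [0,1,8], [0,3,8], [0,6,8], [2,3,5], [2,3,8]

so the chain groups are C_0 ≅ Z^9, C_1 ≅ Z^16, C_2 ≅ Z^6.

The boundary map ∂_1: C_1 → C_0 maps an edge to its endpoints' difference, ∂[p,q] = q − p. For instance
  ∂[4,5] = [5] − [4].
The 9×16 boundary matrix has rank 8 and Smith normal form diag(1,1,1,1,1,1,1,1).

Boundary ∂_2: C_2 → C_1 maps a triangle to the signed sum of its edges. For instance
  ∂[0,3,8] = [3,8] − [0,8] + [0,3],
  ∂[0,6,8] = [6,8] − [0,8] + [0,6].
The resulting 16×6 matrix has rank 6, and its Smith normal form has invariant factors (1,1,1,1,1,1).

From H_k ≅ ker(∂_k) / im(∂_{k+1}) we obtain:

  H_1: rank ker ∂_1 − rank ∂_2 = (16 − 8) − 6 = 2, and the invariant factors of ∂_2 are all 1, so H_1 = Z^2.

H_1 = Z^2.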